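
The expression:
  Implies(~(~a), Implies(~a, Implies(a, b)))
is always true.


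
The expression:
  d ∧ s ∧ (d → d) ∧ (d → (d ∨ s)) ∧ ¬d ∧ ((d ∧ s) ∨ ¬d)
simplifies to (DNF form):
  False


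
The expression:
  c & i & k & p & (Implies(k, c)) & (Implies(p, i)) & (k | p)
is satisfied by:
  {c: True, i: True, p: True, k: True}


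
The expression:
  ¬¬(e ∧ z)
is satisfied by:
  {z: True, e: True}


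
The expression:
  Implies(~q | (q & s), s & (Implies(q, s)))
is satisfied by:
  {q: True, s: True}
  {q: True, s: False}
  {s: True, q: False}


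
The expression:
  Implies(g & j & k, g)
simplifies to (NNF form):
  True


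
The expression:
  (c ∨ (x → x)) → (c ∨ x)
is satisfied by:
  {x: True, c: True}
  {x: True, c: False}
  {c: True, x: False}


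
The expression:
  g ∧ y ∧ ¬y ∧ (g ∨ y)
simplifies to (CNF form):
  False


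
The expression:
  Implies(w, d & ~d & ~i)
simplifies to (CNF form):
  ~w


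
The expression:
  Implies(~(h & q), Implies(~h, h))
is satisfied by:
  {h: True}


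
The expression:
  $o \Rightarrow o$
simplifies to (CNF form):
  $\text{True}$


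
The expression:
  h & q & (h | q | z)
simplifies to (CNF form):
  h & q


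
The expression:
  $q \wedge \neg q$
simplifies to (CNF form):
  $\text{False}$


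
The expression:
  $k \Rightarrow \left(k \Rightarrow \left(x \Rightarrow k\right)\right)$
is always true.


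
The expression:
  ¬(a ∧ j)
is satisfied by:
  {a: False, j: False}
  {j: True, a: False}
  {a: True, j: False}


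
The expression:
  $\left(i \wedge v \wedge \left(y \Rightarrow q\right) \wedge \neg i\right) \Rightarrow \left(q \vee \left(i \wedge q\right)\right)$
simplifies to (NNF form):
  $\text{True}$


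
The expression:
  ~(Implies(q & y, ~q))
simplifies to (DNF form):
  q & y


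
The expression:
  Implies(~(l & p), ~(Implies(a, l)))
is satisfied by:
  {p: True, a: True, l: False}
  {a: True, l: False, p: False}
  {p: True, l: True, a: True}
  {p: True, l: True, a: False}


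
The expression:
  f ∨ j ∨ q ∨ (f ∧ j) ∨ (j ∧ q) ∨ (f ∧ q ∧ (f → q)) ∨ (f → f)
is always true.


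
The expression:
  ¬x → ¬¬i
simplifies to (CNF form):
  i ∨ x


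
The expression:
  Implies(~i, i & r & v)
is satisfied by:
  {i: True}


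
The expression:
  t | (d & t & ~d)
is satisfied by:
  {t: True}


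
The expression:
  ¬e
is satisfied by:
  {e: False}


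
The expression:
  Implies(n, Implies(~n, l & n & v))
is always true.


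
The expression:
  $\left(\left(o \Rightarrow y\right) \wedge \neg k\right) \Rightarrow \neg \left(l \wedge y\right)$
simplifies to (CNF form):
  $k \vee \neg l \vee \neg y$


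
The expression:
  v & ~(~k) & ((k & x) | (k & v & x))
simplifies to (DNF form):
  k & v & x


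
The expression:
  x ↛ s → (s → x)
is always true.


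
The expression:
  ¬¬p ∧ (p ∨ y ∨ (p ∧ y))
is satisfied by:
  {p: True}


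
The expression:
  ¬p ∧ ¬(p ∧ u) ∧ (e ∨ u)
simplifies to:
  ¬p ∧ (e ∨ u)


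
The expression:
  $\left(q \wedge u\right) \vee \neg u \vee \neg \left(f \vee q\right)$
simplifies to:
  $q \vee \neg f \vee \neg u$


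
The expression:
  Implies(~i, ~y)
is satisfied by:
  {i: True, y: False}
  {y: False, i: False}
  {y: True, i: True}


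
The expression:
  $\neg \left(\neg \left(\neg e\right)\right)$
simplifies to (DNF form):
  $\neg e$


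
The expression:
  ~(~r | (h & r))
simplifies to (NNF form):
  r & ~h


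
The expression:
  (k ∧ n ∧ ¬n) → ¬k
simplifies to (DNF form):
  True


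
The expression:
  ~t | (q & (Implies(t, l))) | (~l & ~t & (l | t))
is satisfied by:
  {l: True, q: True, t: False}
  {l: True, q: False, t: False}
  {q: True, l: False, t: False}
  {l: False, q: False, t: False}
  {l: True, t: True, q: True}


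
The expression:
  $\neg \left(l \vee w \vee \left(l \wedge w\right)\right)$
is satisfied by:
  {w: False, l: False}


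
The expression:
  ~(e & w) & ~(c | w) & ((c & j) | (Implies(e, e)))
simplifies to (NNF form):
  ~c & ~w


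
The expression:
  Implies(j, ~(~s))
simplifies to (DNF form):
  s | ~j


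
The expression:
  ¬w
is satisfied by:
  {w: False}


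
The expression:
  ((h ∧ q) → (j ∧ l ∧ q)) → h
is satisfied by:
  {h: True}


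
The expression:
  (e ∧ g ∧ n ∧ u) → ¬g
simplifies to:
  ¬e ∨ ¬g ∨ ¬n ∨ ¬u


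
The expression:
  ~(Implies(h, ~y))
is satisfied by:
  {h: True, y: True}


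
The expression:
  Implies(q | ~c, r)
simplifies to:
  r | (c & ~q)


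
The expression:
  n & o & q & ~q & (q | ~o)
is never true.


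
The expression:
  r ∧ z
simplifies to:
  r ∧ z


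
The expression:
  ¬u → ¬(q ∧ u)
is always true.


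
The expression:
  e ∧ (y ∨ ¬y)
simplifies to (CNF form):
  e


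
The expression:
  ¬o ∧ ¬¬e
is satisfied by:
  {e: True, o: False}


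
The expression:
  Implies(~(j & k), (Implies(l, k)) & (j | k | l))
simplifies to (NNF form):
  k | (j & ~l)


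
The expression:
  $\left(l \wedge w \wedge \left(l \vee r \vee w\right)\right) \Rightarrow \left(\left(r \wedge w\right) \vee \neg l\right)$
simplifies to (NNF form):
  $r \vee \neg l \vee \neg w$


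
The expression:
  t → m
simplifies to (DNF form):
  m ∨ ¬t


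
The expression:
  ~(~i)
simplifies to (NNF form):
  i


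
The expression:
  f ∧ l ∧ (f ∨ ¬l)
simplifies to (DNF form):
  f ∧ l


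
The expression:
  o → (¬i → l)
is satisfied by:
  {i: True, l: True, o: False}
  {i: True, o: False, l: False}
  {l: True, o: False, i: False}
  {l: False, o: False, i: False}
  {i: True, l: True, o: True}
  {i: True, o: True, l: False}
  {l: True, o: True, i: False}


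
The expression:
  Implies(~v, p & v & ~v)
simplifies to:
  v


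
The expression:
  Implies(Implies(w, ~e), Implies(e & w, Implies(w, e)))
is always true.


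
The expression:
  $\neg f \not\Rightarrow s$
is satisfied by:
  {f: False, s: False}


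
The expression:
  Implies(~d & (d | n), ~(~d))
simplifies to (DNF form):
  d | ~n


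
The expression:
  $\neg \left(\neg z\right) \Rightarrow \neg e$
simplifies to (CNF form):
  $\neg e \vee \neg z$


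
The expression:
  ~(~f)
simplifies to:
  f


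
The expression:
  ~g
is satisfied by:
  {g: False}


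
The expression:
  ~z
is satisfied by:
  {z: False}


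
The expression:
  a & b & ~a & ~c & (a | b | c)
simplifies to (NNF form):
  False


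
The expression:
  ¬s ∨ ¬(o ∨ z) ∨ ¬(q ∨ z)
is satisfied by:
  {q: False, s: False, z: False, o: False}
  {o: True, q: False, s: False, z: False}
  {q: True, o: False, s: False, z: False}
  {o: True, q: True, s: False, z: False}
  {z: True, o: False, q: False, s: False}
  {o: True, z: True, q: False, s: False}
  {z: True, q: True, o: False, s: False}
  {o: True, z: True, q: True, s: False}
  {s: True, z: False, q: False, o: False}
  {s: True, o: True, z: False, q: False}
  {s: True, q: True, z: False, o: False}


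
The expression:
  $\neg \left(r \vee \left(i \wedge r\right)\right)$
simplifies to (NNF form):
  $\neg r$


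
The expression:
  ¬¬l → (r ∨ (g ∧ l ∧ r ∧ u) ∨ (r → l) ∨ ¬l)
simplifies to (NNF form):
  True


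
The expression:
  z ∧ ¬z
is never true.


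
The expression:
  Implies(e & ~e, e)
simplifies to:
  True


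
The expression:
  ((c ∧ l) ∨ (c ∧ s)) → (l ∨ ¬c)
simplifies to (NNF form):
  l ∨ ¬c ∨ ¬s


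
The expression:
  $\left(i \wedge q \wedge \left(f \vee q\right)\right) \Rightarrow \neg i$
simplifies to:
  $\neg i \vee \neg q$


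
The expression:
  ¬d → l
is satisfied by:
  {d: True, l: True}
  {d: True, l: False}
  {l: True, d: False}


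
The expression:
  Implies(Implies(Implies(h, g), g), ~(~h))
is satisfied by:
  {h: True, g: False}
  {g: False, h: False}
  {g: True, h: True}


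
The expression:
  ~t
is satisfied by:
  {t: False}


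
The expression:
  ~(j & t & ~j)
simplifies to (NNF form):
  True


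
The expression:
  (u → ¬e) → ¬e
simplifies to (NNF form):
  u ∨ ¬e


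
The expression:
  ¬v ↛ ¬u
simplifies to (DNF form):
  u ∧ ¬v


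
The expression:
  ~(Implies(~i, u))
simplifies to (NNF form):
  ~i & ~u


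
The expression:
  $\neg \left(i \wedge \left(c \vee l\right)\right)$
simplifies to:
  $\left(\neg c \wedge \neg l\right) \vee \neg i$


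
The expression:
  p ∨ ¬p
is always true.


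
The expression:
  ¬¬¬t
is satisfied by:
  {t: False}


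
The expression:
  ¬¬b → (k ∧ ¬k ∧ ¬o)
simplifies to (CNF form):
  ¬b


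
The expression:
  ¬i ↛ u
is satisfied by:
  {u: True, i: False}
  {i: False, u: False}
  {i: True, u: True}


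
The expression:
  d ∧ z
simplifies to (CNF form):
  d ∧ z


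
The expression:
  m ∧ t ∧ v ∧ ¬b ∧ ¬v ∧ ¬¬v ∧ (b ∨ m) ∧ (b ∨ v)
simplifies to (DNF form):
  False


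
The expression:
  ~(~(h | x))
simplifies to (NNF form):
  h | x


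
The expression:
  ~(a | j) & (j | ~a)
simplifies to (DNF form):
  ~a & ~j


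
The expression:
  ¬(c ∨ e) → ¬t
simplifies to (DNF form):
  c ∨ e ∨ ¬t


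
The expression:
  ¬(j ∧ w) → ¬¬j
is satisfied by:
  {j: True}


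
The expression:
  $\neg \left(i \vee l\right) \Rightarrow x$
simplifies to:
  $i \vee l \vee x$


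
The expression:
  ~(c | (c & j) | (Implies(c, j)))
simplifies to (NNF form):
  False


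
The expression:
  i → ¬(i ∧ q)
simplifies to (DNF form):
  ¬i ∨ ¬q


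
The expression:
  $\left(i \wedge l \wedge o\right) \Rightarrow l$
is always true.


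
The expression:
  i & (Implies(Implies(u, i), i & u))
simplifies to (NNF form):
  i & u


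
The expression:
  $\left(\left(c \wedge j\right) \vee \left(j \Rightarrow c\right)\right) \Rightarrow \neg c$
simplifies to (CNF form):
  $\neg c$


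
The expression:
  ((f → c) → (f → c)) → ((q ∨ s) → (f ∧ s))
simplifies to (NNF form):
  (f ∧ s) ∨ (¬q ∧ ¬s)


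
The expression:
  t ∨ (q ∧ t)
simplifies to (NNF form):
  t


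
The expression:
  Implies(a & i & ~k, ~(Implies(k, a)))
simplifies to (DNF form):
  k | ~a | ~i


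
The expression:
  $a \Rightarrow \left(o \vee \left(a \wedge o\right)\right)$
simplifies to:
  $o \vee \neg a$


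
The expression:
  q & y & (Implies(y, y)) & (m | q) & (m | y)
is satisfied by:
  {y: True, q: True}


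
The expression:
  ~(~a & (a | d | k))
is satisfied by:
  {a: True, k: False, d: False}
  {a: True, d: True, k: False}
  {a: True, k: True, d: False}
  {a: True, d: True, k: True}
  {d: False, k: False, a: False}


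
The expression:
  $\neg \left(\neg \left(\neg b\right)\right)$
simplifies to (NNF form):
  $\neg b$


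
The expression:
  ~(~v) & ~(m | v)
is never true.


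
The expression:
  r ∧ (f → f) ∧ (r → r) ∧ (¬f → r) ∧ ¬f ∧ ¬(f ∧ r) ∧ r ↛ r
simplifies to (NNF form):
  False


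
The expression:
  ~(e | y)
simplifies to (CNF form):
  ~e & ~y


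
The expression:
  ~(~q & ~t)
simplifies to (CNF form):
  q | t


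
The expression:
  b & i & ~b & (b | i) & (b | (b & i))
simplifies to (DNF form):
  False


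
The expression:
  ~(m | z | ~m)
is never true.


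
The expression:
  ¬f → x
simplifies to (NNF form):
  f ∨ x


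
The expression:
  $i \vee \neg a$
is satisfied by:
  {i: True, a: False}
  {a: False, i: False}
  {a: True, i: True}


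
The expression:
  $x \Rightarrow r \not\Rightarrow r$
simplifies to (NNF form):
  $\neg x$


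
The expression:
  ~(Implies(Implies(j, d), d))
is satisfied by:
  {d: False, j: False}


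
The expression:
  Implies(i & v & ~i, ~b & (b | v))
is always true.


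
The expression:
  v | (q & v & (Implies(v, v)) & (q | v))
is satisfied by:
  {v: True}


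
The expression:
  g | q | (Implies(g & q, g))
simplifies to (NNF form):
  True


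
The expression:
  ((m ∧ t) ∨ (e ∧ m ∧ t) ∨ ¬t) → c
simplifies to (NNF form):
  c ∨ (t ∧ ¬m)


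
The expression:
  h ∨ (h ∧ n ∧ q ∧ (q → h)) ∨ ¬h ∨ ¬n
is always true.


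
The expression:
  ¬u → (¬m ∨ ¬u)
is always true.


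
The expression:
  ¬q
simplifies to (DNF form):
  ¬q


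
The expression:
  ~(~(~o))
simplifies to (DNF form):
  ~o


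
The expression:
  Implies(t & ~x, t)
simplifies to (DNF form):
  True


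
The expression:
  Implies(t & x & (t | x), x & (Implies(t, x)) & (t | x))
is always true.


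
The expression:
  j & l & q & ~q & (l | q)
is never true.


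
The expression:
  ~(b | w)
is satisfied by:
  {w: False, b: False}


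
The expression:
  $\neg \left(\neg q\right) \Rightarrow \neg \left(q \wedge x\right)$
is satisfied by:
  {q: False, x: False}
  {x: True, q: False}
  {q: True, x: False}


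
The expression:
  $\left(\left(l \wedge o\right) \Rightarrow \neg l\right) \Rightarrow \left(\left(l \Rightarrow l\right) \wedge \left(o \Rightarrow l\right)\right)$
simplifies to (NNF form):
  $l \vee \neg o$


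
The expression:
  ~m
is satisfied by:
  {m: False}


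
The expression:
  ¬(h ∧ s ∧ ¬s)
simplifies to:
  True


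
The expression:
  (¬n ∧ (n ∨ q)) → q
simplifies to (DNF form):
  True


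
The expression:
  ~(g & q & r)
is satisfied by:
  {g: False, q: False, r: False}
  {r: True, g: False, q: False}
  {q: True, g: False, r: False}
  {r: True, q: True, g: False}
  {g: True, r: False, q: False}
  {r: True, g: True, q: False}
  {q: True, g: True, r: False}


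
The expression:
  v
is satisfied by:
  {v: True}


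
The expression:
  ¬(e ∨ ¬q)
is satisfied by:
  {q: True, e: False}


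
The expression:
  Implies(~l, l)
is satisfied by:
  {l: True}


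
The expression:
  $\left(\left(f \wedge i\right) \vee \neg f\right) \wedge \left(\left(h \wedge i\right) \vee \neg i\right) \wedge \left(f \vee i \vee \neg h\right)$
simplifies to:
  $\left(h \vee \neg f\right) \wedge \left(h \vee \neg i\right) \wedge \left(i \vee \neg h\right)$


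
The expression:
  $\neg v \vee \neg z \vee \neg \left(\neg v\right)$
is always true.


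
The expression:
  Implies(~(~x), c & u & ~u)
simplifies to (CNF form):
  ~x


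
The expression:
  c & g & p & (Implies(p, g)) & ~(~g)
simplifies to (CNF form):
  c & g & p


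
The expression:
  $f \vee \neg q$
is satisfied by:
  {f: True, q: False}
  {q: False, f: False}
  {q: True, f: True}


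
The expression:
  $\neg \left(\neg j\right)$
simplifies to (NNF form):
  $j$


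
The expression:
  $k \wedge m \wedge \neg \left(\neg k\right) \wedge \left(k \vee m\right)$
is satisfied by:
  {m: True, k: True}


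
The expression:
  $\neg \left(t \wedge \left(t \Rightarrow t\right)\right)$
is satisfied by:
  {t: False}


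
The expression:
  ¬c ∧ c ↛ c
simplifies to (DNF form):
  False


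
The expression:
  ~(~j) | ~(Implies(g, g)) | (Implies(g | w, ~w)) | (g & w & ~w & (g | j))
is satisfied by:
  {j: True, w: False}
  {w: False, j: False}
  {w: True, j: True}


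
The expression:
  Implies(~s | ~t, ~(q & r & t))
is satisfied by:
  {s: True, t: False, r: False, q: False}
  {s: False, t: False, r: False, q: False}
  {q: True, s: True, t: False, r: False}
  {q: True, s: False, t: False, r: False}
  {r: True, s: True, t: False, q: False}
  {r: True, s: False, t: False, q: False}
  {q: True, r: True, s: True, t: False}
  {q: True, r: True, s: False, t: False}
  {t: True, s: True, q: False, r: False}
  {t: True, s: False, q: False, r: False}
  {q: True, t: True, s: True, r: False}
  {q: True, t: True, s: False, r: False}
  {r: True, t: True, s: True, q: False}
  {r: True, t: True, s: False, q: False}
  {r: True, t: True, q: True, s: True}


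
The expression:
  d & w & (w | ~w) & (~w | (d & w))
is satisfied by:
  {w: True, d: True}


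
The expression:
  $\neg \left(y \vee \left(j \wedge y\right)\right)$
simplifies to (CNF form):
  $\neg y$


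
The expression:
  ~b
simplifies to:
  ~b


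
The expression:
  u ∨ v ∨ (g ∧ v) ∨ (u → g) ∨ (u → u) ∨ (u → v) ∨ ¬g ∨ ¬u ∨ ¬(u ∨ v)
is always true.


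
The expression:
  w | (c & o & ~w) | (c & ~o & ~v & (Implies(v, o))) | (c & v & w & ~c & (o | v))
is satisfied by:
  {c: True, w: True, o: True, v: False}
  {c: True, w: True, o: False, v: False}
  {c: True, w: True, v: True, o: True}
  {c: True, w: True, v: True, o: False}
  {w: True, o: True, v: False, c: False}
  {w: True, o: False, v: False, c: False}
  {w: True, v: True, o: True, c: False}
  {w: True, v: True, o: False, c: False}
  {c: True, o: True, v: False, w: False}
  {c: True, o: False, v: False, w: False}
  {c: True, v: True, o: True, w: False}


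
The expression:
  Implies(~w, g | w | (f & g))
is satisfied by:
  {g: True, w: True}
  {g: True, w: False}
  {w: True, g: False}


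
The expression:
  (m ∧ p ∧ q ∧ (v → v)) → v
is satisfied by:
  {v: True, p: False, m: False, q: False}
  {v: False, p: False, m: False, q: False}
  {q: True, v: True, p: False, m: False}
  {q: True, v: False, p: False, m: False}
  {v: True, m: True, q: False, p: False}
  {m: True, q: False, p: False, v: False}
  {q: True, m: True, v: True, p: False}
  {q: True, m: True, v: False, p: False}
  {v: True, p: True, q: False, m: False}
  {p: True, q: False, m: False, v: False}
  {v: True, q: True, p: True, m: False}
  {q: True, p: True, v: False, m: False}
  {v: True, m: True, p: True, q: False}
  {m: True, p: True, q: False, v: False}
  {q: True, m: True, p: True, v: True}


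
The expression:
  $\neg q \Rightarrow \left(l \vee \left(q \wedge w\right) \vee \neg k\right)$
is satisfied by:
  {q: True, l: True, k: False}
  {q: True, k: False, l: False}
  {l: True, k: False, q: False}
  {l: False, k: False, q: False}
  {q: True, l: True, k: True}
  {q: True, k: True, l: False}
  {l: True, k: True, q: False}


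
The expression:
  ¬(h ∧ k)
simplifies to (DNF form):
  ¬h ∨ ¬k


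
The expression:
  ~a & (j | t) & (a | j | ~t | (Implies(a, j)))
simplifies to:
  ~a & (j | t)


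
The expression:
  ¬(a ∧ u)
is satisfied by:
  {u: False, a: False}
  {a: True, u: False}
  {u: True, a: False}


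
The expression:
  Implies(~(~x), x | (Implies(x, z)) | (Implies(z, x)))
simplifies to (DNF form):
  True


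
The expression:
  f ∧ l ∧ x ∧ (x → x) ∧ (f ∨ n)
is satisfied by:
  {x: True, f: True, l: True}


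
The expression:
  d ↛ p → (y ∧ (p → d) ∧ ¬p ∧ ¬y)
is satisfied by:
  {p: True, d: False}
  {d: False, p: False}
  {d: True, p: True}


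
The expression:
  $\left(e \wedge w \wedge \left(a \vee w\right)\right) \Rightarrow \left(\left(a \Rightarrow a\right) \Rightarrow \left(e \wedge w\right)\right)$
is always true.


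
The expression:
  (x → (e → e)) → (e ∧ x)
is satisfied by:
  {e: True, x: True}


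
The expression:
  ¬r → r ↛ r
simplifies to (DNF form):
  r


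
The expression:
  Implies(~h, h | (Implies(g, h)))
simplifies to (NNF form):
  h | ~g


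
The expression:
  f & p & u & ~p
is never true.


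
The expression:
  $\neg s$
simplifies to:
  $\neg s$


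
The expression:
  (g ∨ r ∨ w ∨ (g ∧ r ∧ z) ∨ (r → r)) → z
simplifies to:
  z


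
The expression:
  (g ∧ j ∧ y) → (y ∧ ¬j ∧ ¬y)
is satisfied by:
  {g: False, y: False, j: False}
  {j: True, g: False, y: False}
  {y: True, g: False, j: False}
  {j: True, y: True, g: False}
  {g: True, j: False, y: False}
  {j: True, g: True, y: False}
  {y: True, g: True, j: False}


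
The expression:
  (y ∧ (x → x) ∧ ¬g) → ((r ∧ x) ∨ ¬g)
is always true.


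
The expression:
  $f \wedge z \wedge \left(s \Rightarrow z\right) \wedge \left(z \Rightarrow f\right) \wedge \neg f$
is never true.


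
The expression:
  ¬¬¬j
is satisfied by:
  {j: False}


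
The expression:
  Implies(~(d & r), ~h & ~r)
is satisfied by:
  {d: True, h: False, r: False}
  {d: False, h: False, r: False}
  {r: True, d: True, h: False}
  {r: True, h: True, d: True}


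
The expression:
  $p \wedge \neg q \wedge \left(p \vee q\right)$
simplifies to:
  $p \wedge \neg q$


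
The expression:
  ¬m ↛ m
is always true.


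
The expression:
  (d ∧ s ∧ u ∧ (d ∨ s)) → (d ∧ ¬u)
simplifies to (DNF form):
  ¬d ∨ ¬s ∨ ¬u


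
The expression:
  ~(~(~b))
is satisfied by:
  {b: False}


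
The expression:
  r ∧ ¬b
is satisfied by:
  {r: True, b: False}


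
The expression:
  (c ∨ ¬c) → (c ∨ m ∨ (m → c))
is always true.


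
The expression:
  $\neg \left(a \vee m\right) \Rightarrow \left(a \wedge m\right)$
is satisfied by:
  {a: True, m: True}
  {a: True, m: False}
  {m: True, a: False}


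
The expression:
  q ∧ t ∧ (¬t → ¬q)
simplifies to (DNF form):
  q ∧ t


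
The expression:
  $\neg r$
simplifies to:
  $\neg r$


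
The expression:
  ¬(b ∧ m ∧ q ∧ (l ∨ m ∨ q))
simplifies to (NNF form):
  ¬b ∨ ¬m ∨ ¬q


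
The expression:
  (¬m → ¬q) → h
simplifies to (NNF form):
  h ∨ (q ∧ ¬m)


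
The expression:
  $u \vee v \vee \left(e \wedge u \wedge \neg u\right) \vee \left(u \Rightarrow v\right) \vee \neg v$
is always true.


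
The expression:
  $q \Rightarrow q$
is always true.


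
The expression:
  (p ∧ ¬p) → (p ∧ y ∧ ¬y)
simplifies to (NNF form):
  True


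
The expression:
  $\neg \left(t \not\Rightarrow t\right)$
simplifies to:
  $\text{True}$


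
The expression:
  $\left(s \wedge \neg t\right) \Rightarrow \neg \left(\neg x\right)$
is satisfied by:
  {x: True, t: True, s: False}
  {x: True, s: False, t: False}
  {t: True, s: False, x: False}
  {t: False, s: False, x: False}
  {x: True, t: True, s: True}
  {x: True, s: True, t: False}
  {t: True, s: True, x: False}


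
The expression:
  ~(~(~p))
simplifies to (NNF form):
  ~p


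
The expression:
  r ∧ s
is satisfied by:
  {r: True, s: True}


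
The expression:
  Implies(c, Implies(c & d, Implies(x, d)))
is always true.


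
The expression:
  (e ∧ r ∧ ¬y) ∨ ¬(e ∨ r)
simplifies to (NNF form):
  (e ∨ ¬r) ∧ (r ∨ ¬e) ∧ (¬r ∨ ¬y)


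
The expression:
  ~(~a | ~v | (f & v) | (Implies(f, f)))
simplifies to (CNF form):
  False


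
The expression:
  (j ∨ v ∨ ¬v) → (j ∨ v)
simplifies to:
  j ∨ v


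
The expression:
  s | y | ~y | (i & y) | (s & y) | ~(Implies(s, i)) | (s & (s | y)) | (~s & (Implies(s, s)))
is always true.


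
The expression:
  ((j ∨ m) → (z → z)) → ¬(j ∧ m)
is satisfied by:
  {m: False, j: False}
  {j: True, m: False}
  {m: True, j: False}


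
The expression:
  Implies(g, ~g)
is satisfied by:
  {g: False}


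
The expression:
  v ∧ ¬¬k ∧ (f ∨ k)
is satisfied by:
  {k: True, v: True}


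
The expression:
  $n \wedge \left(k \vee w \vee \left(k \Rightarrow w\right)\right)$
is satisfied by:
  {n: True}


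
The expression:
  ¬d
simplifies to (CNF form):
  ¬d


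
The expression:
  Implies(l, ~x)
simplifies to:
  ~l | ~x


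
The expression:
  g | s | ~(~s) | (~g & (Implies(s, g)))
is always true.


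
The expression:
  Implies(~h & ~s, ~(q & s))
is always true.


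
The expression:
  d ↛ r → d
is always true.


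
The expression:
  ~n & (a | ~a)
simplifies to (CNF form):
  ~n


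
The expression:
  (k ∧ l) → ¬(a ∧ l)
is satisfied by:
  {l: False, k: False, a: False}
  {a: True, l: False, k: False}
  {k: True, l: False, a: False}
  {a: True, k: True, l: False}
  {l: True, a: False, k: False}
  {a: True, l: True, k: False}
  {k: True, l: True, a: False}


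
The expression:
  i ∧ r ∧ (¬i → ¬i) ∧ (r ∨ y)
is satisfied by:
  {r: True, i: True}


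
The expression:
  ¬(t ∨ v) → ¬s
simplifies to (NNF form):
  t ∨ v ∨ ¬s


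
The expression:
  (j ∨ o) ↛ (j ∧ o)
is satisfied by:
  {j: True, o: False}
  {o: True, j: False}


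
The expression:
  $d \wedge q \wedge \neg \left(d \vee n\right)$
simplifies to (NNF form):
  $\text{False}$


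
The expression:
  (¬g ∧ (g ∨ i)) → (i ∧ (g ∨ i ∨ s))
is always true.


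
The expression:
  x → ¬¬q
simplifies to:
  q ∨ ¬x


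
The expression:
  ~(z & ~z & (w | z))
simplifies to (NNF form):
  True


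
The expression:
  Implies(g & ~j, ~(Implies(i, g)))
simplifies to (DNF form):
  j | ~g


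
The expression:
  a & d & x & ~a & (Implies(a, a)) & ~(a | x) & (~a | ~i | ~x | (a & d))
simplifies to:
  False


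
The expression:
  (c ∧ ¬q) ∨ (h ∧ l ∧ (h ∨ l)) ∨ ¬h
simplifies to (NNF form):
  l ∨ (c ∧ ¬q) ∨ ¬h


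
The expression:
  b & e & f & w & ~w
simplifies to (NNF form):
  False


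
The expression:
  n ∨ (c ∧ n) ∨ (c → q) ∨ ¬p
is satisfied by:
  {n: True, q: True, p: False, c: False}
  {n: True, p: False, c: False, q: False}
  {q: True, p: False, c: False, n: False}
  {q: False, p: False, c: False, n: False}
  {n: True, c: True, q: True, p: False}
  {n: True, c: True, q: False, p: False}
  {c: True, q: True, n: False, p: False}
  {c: True, n: False, p: False, q: False}
  {q: True, n: True, p: True, c: False}
  {n: True, p: True, q: False, c: False}
  {q: True, p: True, n: False, c: False}
  {p: True, n: False, c: False, q: False}
  {n: True, c: True, p: True, q: True}
  {n: True, c: True, p: True, q: False}
  {c: True, p: True, q: True, n: False}


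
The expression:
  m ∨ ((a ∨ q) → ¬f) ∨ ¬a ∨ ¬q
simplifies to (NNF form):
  m ∨ ¬a ∨ ¬f ∨ ¬q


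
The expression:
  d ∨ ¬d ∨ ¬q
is always true.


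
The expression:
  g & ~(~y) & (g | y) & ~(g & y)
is never true.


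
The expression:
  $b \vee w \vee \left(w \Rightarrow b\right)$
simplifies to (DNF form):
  $\text{True}$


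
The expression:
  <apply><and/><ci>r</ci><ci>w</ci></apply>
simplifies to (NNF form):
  <apply><and/><ci>r</ci><ci>w</ci></apply>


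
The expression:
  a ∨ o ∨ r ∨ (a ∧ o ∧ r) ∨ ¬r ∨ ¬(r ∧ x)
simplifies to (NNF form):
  True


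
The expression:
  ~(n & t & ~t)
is always true.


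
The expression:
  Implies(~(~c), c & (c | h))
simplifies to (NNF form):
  True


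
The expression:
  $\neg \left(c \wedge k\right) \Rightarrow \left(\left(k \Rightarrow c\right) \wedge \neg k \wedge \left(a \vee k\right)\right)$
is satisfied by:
  {c: True, a: True, k: False}
  {a: True, k: False, c: False}
  {k: True, c: True, a: True}
  {k: True, c: True, a: False}


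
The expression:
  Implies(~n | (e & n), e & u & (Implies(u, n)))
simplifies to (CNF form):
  n & (u | ~e)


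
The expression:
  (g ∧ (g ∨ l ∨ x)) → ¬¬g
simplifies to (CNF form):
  True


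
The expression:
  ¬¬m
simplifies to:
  m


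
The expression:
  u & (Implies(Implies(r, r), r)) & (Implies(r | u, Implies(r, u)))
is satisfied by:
  {r: True, u: True}


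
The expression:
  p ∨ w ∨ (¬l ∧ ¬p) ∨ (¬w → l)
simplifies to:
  True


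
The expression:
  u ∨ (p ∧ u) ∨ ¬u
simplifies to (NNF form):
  True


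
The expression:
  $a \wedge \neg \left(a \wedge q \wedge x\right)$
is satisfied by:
  {a: True, q: False, x: False}
  {a: True, x: True, q: False}
  {a: True, q: True, x: False}


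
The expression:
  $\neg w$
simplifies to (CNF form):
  $\neg w$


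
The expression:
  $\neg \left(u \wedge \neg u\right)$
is always true.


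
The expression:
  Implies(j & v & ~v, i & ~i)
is always true.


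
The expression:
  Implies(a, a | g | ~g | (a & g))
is always true.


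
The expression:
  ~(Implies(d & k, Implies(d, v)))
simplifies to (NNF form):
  d & k & ~v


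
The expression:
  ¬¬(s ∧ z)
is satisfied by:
  {z: True, s: True}


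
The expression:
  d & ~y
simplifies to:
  d & ~y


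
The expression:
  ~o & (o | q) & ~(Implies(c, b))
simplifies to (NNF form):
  c & q & ~b & ~o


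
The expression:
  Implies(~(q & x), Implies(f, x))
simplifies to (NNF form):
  x | ~f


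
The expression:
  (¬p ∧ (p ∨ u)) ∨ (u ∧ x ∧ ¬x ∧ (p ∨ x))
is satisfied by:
  {u: True, p: False}


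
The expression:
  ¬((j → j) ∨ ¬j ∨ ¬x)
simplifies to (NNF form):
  False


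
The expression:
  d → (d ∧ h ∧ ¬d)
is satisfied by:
  {d: False}


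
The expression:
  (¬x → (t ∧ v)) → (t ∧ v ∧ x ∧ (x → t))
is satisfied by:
  {t: False, x: False, v: False}
  {v: True, t: False, x: False}
  {t: True, v: False, x: False}
  {x: True, v: True, t: True}


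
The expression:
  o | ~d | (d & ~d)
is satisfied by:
  {o: True, d: False}
  {d: False, o: False}
  {d: True, o: True}


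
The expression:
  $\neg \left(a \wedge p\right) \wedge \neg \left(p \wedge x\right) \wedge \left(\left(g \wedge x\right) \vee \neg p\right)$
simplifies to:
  $\neg p$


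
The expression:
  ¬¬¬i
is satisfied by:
  {i: False}


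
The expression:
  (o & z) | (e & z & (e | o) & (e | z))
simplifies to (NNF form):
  z & (e | o)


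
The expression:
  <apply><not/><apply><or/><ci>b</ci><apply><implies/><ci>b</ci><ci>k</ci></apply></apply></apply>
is never true.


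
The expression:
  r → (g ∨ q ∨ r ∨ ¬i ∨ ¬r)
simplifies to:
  True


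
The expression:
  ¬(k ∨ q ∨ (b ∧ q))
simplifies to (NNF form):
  ¬k ∧ ¬q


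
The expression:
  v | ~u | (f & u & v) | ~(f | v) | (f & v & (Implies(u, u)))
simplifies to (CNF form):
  v | ~f | ~u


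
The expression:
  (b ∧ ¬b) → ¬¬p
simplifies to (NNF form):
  True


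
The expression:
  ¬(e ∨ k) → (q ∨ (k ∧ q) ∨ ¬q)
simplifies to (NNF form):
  True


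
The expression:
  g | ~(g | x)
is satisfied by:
  {g: True, x: False}
  {x: False, g: False}
  {x: True, g: True}


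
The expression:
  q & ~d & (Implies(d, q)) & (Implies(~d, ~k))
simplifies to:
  q & ~d & ~k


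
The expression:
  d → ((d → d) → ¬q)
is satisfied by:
  {q: False, d: False}
  {d: True, q: False}
  {q: True, d: False}


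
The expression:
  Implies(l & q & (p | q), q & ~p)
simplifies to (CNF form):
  ~l | ~p | ~q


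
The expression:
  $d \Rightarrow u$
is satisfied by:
  {u: True, d: False}
  {d: False, u: False}
  {d: True, u: True}


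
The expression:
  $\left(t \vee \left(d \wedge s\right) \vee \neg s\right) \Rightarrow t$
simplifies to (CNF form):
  $\left(s \vee t\right) \wedge \left(t \vee \neg d\right)$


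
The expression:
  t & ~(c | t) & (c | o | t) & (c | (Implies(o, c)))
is never true.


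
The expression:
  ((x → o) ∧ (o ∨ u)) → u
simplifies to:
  u ∨ ¬o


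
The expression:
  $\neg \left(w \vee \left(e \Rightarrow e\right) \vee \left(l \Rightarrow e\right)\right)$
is never true.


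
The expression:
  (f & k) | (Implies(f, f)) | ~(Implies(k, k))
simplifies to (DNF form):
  True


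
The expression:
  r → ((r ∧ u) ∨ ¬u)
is always true.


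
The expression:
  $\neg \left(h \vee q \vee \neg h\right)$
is never true.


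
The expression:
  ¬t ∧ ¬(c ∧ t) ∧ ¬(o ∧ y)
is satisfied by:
  {o: False, t: False, y: False}
  {y: True, o: False, t: False}
  {o: True, y: False, t: False}


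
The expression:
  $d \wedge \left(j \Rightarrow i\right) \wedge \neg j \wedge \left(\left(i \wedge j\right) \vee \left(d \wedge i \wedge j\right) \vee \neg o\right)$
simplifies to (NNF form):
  $d \wedge \neg j \wedge \neg o$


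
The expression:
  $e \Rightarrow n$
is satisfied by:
  {n: True, e: False}
  {e: False, n: False}
  {e: True, n: True}


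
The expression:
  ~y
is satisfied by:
  {y: False}


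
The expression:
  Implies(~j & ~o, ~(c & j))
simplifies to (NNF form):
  True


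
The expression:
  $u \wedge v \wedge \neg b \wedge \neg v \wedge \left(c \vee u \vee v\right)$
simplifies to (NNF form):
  $\text{False}$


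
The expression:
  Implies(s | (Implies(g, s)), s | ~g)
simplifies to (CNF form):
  True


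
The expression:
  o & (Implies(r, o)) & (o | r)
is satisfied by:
  {o: True}


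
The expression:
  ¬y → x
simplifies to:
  x ∨ y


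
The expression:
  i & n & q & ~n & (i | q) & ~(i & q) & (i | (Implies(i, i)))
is never true.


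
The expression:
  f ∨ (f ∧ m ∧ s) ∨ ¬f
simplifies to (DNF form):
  True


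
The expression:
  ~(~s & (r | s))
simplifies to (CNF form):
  s | ~r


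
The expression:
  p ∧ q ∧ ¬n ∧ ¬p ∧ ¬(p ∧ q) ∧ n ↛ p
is never true.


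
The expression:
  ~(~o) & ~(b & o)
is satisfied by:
  {o: True, b: False}


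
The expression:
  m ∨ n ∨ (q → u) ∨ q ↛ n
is always true.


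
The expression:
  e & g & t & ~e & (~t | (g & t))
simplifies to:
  False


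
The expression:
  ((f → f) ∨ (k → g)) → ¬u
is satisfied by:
  {u: False}


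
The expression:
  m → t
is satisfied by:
  {t: True, m: False}
  {m: False, t: False}
  {m: True, t: True}


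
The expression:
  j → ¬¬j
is always true.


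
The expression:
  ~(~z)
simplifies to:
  z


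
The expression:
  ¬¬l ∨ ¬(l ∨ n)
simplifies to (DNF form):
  l ∨ ¬n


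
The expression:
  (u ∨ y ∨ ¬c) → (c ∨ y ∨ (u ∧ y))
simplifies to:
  c ∨ y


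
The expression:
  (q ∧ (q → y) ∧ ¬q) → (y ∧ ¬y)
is always true.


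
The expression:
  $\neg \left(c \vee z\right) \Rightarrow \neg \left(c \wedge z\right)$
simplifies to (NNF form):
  $\text{True}$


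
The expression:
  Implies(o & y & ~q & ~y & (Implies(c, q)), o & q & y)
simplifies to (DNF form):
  True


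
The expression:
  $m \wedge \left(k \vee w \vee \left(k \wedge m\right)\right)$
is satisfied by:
  {m: True, k: True, w: True}
  {m: True, k: True, w: False}
  {m: True, w: True, k: False}


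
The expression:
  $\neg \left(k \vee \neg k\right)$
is never true.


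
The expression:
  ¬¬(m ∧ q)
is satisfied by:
  {m: True, q: True}


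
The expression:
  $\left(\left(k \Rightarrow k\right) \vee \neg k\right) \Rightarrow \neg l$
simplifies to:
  $\neg l$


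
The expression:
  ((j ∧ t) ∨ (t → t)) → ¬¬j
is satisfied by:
  {j: True}


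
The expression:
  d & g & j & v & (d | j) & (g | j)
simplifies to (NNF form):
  d & g & j & v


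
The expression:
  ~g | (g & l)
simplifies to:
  l | ~g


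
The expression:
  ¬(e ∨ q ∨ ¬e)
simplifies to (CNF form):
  False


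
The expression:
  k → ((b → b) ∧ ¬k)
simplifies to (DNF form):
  ¬k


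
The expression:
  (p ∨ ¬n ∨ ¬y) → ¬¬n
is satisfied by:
  {n: True}


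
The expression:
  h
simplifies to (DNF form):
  h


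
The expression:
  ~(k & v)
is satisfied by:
  {k: False, v: False}
  {v: True, k: False}
  {k: True, v: False}


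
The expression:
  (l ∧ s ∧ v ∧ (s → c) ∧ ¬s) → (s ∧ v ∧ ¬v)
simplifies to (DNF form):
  True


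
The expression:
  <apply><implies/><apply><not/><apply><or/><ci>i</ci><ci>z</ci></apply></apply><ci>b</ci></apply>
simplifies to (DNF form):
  <apply><or/><ci>b</ci><ci>i</ci><ci>z</ci></apply>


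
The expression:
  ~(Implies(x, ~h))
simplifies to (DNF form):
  h & x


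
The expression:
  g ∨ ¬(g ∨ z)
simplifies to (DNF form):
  g ∨ ¬z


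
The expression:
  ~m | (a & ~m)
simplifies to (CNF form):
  ~m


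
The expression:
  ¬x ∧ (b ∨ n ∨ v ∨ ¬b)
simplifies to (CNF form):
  ¬x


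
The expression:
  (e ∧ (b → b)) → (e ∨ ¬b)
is always true.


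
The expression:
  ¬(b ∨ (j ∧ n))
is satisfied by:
  {n: False, b: False, j: False}
  {j: True, n: False, b: False}
  {n: True, j: False, b: False}


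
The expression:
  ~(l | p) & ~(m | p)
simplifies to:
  ~l & ~m & ~p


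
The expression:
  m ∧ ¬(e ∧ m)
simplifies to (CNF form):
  m ∧ ¬e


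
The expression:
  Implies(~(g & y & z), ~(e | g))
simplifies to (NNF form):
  (g | ~e) & (y | ~g) & (z | ~g)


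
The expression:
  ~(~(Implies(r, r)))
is always true.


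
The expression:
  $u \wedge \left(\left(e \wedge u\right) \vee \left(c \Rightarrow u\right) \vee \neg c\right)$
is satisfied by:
  {u: True}


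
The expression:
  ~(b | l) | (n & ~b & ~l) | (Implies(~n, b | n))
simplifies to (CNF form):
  b | n | ~l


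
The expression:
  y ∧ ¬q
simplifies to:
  y ∧ ¬q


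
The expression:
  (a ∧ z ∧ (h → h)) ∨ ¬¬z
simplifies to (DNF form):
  z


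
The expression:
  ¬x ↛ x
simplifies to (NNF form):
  ¬x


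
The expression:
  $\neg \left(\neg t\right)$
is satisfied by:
  {t: True}


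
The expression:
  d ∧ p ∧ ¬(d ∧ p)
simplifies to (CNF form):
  False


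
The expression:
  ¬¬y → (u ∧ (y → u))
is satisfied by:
  {u: True, y: False}
  {y: False, u: False}
  {y: True, u: True}


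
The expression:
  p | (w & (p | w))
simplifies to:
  p | w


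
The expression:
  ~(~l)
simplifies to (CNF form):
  l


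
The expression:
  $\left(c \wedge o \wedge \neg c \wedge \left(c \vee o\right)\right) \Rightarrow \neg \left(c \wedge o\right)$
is always true.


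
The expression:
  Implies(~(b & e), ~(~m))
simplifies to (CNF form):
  (b | m) & (e | m)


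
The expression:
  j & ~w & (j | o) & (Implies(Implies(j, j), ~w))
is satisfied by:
  {j: True, w: False}


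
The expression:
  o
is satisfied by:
  {o: True}


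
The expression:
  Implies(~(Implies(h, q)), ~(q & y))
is always true.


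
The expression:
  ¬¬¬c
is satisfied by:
  {c: False}


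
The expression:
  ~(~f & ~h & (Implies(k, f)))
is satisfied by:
  {k: True, h: True, f: True}
  {k: True, h: True, f: False}
  {k: True, f: True, h: False}
  {k: True, f: False, h: False}
  {h: True, f: True, k: False}
  {h: True, f: False, k: False}
  {f: True, h: False, k: False}


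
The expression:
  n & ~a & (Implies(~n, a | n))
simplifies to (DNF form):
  n & ~a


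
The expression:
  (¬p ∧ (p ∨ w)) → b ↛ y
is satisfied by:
  {p: True, b: True, w: False, y: False}
  {p: True, b: False, w: False, y: False}
  {y: True, p: True, b: True, w: False}
  {y: True, p: True, b: False, w: False}
  {b: True, y: False, w: False, p: False}
  {b: False, y: False, w: False, p: False}
  {y: True, b: True, w: False, p: False}
  {y: True, b: False, w: False, p: False}
  {p: True, w: True, b: True, y: False}
  {p: True, w: True, b: False, y: False}
  {y: True, p: True, w: True, b: True}
  {y: True, p: True, w: True, b: False}
  {w: True, b: True, y: False, p: False}
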